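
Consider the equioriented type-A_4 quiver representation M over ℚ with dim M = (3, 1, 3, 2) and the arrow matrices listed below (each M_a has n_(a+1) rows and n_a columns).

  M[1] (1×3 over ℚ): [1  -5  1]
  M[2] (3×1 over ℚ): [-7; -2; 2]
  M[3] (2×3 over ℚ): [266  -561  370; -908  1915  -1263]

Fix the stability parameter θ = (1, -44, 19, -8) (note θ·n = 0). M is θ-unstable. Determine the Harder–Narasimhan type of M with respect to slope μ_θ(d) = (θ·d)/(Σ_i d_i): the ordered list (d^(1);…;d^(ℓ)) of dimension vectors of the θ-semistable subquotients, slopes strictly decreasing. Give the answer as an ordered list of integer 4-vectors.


Interval decomposition of M: I[1,1]^2, I[1,3], I[3,4]^2.
HN type (ℓ=4): μ^(1)=19; μ^(2)=11/2; μ^(3)=1; μ^(4)=-43/2

((0, 0, 1, 0); (0, 0, 2, 2); (2, 0, 0, 0); (1, 1, 0, 0))


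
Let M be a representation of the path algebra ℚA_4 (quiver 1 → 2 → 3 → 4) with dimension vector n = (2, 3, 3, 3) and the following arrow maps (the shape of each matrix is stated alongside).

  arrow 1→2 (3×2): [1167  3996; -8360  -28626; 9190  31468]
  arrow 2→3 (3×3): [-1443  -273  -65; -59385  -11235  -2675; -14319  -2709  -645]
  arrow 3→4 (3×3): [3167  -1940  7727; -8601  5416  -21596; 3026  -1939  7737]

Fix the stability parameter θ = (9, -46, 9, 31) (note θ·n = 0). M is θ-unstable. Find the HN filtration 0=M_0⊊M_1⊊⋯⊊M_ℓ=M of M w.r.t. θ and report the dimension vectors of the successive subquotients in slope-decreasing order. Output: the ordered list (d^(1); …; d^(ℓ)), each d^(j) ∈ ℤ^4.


Interval decomposition of M: I[1,2], I[1,4], I[2,2], I[3,4]^2.
HN type (ℓ=4): μ^(1)=31; μ^(2)=9; μ^(3)=-37/2; μ^(4)=-46

((0, 0, 0, 3); (0, 0, 3, 0); (2, 2, 0, 0); (0, 1, 0, 0))


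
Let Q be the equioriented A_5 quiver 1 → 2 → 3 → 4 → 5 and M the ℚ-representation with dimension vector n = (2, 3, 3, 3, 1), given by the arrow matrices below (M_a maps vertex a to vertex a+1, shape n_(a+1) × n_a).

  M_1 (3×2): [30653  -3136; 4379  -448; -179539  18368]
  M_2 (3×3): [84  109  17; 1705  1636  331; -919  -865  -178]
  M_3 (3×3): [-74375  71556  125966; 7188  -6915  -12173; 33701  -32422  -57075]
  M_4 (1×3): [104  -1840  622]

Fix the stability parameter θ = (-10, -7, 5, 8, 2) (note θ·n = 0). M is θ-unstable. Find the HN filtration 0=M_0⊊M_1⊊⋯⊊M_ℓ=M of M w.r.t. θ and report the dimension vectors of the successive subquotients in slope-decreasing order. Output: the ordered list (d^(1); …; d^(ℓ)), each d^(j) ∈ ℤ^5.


Interval decomposition of M: I[1,1], I[1,2], I[2,4], I[2,5], I[3,4].
HN type (ℓ=4): μ^(1)=8; μ^(2)=5; μ^(3)=-7; μ^(4)=-10

((0, 0, 0, 2, 0); (0, 0, 3, 1, 1); (0, 3, 0, 0, 0); (2, 0, 0, 0, 0))


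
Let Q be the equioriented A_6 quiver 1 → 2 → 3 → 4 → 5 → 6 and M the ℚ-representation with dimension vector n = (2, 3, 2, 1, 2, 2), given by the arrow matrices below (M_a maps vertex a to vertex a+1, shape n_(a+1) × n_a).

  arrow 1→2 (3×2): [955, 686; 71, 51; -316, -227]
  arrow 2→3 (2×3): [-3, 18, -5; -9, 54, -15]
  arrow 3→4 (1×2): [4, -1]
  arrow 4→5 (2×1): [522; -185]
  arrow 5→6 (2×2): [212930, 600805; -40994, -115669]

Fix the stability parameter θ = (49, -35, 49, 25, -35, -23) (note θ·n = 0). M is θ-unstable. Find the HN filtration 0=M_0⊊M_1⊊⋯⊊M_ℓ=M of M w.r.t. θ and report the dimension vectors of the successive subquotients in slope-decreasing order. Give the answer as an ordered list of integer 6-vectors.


Interval decomposition of M: I[1,2], I[1,6], I[2,2], I[3,3], I[5,5], I[6,6].
HN type (ℓ=5): μ^(1)=49; μ^(2)=7; μ^(3)=5; μ^(4)=-23; μ^(5)=-35

((0, 0, 1, 0, 0, 0); (1, 1, 0, 0, 0, 0); (1, 1, 1, 1, 1, 1); (0, 0, 0, 0, 0, 1); (0, 1, 0, 0, 1, 0))


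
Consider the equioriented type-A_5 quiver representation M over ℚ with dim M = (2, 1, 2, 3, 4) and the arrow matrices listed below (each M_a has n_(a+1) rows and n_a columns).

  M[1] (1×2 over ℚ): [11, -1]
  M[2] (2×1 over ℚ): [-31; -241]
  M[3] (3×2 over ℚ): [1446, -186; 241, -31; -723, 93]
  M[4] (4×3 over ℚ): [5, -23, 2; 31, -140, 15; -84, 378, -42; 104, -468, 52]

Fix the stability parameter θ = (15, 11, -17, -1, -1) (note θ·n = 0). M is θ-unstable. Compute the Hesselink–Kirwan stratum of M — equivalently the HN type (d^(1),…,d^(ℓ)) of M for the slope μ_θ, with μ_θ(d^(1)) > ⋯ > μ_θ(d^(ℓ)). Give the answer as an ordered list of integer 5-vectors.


Via rank(M_{q-1}∘⋯∘M_p): M ≅ I[1,1], I[1,3], I[3,5], I[4,4], I[4,5], I[5,5]^2.
μ_θ-semistable layers: μ^(1)=15; μ^(2)=3; μ^(3)=-1; μ^(4)=-17

((1, 0, 0, 0, 0); (1, 1, 1, 0, 0); (0, 0, 0, 3, 4); (0, 0, 1, 0, 0))


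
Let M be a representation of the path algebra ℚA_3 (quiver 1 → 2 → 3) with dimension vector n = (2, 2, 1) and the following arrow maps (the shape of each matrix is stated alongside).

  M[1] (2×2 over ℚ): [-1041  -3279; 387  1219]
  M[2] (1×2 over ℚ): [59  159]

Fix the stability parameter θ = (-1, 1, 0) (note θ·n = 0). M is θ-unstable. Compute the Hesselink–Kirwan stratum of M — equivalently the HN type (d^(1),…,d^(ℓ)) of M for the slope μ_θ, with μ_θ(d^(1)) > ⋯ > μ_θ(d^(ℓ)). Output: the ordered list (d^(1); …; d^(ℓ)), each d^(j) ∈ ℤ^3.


Interval decomposition of M: I[1,2], I[1,3].
HN type (ℓ=3): μ^(1)=1; μ^(2)=1/2; μ^(3)=-1

((0, 1, 0); (0, 1, 1); (2, 0, 0))


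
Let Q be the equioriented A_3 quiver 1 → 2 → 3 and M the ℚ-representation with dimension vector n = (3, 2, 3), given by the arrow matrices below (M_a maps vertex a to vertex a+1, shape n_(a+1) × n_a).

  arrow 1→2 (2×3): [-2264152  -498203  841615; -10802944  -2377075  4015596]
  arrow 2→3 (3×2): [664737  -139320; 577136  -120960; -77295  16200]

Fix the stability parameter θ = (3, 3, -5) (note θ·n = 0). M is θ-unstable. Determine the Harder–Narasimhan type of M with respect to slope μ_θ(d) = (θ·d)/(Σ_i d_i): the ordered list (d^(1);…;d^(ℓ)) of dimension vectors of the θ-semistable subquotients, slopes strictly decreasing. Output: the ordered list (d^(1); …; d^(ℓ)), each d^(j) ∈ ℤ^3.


Barcode: M ≅ I[1,1], I[1,2], I[1,3], I[3,3]^2. HN layers by μ_θ (3 steps, strictly decreasing):
  μ^(1)=3; μ^(2)=1/3; μ^(3)=-5

((2, 1, 0); (1, 1, 1); (0, 0, 2))


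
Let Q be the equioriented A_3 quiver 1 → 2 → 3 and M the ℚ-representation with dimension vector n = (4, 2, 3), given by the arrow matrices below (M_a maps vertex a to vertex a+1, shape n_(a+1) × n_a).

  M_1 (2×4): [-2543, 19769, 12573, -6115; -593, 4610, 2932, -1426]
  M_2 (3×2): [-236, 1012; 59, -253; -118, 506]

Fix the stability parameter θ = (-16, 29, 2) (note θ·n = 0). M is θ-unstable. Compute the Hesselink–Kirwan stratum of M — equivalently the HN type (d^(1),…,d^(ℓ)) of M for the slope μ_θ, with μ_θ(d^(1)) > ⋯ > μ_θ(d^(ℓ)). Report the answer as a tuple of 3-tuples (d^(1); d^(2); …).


Interval decomposition of M: I[1,1]^2, I[1,2], I[1,3], I[3,3]^2.
HN type (ℓ=4): μ^(1)=29; μ^(2)=31/2; μ^(3)=2; μ^(4)=-16

((0, 1, 0); (0, 1, 1); (0, 0, 2); (4, 0, 0))


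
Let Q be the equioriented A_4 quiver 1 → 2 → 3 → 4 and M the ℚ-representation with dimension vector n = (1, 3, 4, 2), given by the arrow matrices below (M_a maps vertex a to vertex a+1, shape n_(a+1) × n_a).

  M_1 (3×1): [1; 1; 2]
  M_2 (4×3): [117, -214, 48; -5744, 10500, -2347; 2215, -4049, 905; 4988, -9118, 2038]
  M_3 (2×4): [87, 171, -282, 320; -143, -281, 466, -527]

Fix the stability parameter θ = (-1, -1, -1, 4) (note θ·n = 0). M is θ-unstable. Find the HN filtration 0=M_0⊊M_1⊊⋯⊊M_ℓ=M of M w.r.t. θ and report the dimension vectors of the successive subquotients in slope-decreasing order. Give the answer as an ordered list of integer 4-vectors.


Barcode: M ≅ I[1,4], I[2,3], I[2,4], I[3,3]. HN layers by μ_θ (2 steps, strictly decreasing):
  μ^(1)=4; μ^(2)=-1

((0, 0, 0, 2); (1, 3, 4, 0))


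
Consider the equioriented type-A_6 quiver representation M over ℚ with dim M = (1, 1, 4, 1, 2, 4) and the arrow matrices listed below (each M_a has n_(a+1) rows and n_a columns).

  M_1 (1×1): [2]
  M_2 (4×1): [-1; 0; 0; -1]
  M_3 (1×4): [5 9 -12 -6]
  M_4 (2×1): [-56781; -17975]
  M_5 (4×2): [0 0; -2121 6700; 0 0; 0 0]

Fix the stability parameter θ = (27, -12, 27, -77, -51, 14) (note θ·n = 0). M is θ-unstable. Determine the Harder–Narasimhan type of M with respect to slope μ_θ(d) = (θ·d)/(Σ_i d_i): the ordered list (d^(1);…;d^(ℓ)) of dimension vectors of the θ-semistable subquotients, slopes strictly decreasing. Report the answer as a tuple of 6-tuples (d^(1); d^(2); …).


Via rank(M_{q-1}∘⋯∘M_p): M ≅ I[1,6], I[3,3]^3, I[5,5], I[6,6]^3.
μ_θ-semistable layers: μ^(1)=27; μ^(2)=14; μ^(3)=-86/5; μ^(4)=-51

((0, 0, 3, 0, 0, 0); (0, 0, 0, 0, 0, 4); (1, 1, 1, 1, 1, 0); (0, 0, 0, 0, 1, 0))


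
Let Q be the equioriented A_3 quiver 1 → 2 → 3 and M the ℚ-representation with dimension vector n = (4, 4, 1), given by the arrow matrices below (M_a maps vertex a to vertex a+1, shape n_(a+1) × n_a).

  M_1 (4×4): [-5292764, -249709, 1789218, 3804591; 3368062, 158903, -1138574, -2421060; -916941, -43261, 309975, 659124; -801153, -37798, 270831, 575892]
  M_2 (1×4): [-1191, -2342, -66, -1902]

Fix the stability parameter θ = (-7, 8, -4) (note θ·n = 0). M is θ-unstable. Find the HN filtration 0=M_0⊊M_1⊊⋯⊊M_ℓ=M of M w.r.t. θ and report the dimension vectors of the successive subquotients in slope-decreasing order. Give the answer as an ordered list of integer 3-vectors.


Interval decomposition of M: I[1,1], I[1,2]^2, I[1,3], I[2,2].
HN type (ℓ=3): μ^(1)=8; μ^(2)=2; μ^(3)=-7

((0, 3, 0); (0, 1, 1); (4, 0, 0))


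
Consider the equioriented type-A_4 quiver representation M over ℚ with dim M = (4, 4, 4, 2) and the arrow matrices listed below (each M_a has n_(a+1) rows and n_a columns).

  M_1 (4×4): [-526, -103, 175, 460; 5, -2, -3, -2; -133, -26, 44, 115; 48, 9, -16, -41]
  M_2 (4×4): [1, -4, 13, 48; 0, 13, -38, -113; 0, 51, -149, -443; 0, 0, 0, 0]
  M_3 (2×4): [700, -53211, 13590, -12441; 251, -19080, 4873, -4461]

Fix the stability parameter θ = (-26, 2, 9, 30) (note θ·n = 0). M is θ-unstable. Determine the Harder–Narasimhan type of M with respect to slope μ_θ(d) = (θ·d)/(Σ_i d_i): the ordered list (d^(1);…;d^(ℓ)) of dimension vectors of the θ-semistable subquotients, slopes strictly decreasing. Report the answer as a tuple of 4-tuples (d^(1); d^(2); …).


Via rank(M_{q-1}∘⋯∘M_p): M ≅ I[1,2], I[1,3], I[1,4]^2, I[3,3].
μ_θ-semistable layers: μ^(1)=30; μ^(2)=9; μ^(3)=2; μ^(4)=-26

((0, 0, 0, 2); (0, 0, 4, 0); (0, 4, 0, 0); (4, 0, 0, 0))


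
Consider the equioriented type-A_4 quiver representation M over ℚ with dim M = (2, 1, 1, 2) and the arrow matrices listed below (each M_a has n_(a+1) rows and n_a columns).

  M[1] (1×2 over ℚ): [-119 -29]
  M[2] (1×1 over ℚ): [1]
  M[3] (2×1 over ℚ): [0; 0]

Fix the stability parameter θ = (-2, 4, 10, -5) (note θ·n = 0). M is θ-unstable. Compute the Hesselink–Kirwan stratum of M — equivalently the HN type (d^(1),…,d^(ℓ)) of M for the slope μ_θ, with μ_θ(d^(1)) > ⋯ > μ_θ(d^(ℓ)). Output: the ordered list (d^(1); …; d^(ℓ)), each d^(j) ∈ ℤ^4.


Via rank(M_{q-1}∘⋯∘M_p): M ≅ I[1,1], I[1,3], I[4,4]^2.
μ_θ-semistable layers: μ^(1)=10; μ^(2)=4; μ^(3)=-2; μ^(4)=-5

((0, 0, 1, 0); (0, 1, 0, 0); (2, 0, 0, 0); (0, 0, 0, 2))


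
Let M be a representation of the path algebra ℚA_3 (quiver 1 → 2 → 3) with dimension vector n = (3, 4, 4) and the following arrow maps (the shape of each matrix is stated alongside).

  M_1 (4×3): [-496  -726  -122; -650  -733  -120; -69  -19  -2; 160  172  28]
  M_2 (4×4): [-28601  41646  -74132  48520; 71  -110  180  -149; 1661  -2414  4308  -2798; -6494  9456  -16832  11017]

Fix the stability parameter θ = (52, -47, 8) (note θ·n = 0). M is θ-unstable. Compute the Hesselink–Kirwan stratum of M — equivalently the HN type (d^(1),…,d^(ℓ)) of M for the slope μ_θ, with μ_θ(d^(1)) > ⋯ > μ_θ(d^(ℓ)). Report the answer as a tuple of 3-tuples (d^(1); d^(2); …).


Interval decomposition of M: I[1,2]^2, I[1,3], I[2,3], I[3,3]^2.
HN type (ℓ=3): μ^(1)=8; μ^(2)=5/2; μ^(3)=-47

((0, 0, 4); (3, 3, 0); (0, 1, 0))


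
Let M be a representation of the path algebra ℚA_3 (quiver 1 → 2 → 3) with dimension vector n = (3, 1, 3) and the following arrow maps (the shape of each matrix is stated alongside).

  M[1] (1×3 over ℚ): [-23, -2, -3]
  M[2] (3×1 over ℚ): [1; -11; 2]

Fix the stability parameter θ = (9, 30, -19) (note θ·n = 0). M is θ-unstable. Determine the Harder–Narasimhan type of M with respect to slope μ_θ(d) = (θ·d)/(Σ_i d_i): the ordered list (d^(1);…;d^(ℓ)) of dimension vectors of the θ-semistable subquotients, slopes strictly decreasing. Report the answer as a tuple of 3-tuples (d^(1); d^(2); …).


Interval decomposition of M: I[1,1]^2, I[1,3], I[3,3]^2.
HN type (ℓ=3): μ^(1)=9; μ^(2)=20/3; μ^(3)=-19

((2, 0, 0); (1, 1, 1); (0, 0, 2))


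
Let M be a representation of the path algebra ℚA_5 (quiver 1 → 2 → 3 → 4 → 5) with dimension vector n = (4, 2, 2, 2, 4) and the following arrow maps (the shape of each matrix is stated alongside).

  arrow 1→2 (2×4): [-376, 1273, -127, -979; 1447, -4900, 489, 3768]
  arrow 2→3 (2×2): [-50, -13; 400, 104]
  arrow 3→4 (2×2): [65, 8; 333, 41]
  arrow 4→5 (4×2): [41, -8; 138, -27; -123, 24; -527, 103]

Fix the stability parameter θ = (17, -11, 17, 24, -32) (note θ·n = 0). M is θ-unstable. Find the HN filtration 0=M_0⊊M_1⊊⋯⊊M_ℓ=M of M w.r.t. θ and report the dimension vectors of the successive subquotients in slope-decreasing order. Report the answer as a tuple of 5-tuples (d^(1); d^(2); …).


Interval decomposition of M: I[1,1]^2, I[1,2], I[1,5], I[3,5], I[5,5]^2.
HN type (ℓ=3): μ^(1)=17; μ^(2)=3; μ^(3)=-32

((2, 0, 0, 0, 0); (2, 2, 2, 2, 2); (0, 0, 0, 0, 2))


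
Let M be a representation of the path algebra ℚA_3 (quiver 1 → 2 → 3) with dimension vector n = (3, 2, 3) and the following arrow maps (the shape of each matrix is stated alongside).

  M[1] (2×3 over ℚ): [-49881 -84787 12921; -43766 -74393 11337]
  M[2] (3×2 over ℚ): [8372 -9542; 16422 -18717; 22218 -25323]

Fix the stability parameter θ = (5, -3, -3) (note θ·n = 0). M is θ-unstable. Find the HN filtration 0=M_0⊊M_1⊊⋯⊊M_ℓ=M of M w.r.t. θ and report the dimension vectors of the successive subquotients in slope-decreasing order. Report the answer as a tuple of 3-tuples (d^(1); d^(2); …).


Interval decomposition of M: I[1,1], I[1,2], I[1,3], I[3,3]^2.
HN type (ℓ=4): μ^(1)=5; μ^(2)=1; μ^(3)=-1/3; μ^(4)=-3

((1, 0, 0); (1, 1, 0); (1, 1, 1); (0, 0, 2))


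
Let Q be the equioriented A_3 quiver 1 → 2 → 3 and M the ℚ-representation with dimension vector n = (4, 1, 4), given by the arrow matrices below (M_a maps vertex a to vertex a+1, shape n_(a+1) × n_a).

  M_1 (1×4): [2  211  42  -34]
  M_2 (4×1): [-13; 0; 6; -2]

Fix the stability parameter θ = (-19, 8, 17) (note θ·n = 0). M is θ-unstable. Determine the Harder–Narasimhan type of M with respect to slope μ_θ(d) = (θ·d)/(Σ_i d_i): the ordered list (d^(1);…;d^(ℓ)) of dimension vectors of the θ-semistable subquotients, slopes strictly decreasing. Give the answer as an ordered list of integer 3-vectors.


Barcode: M ≅ I[1,1]^3, I[1,3], I[3,3]^3. HN layers by μ_θ (3 steps, strictly decreasing):
  μ^(1)=17; μ^(2)=8; μ^(3)=-19

((0, 0, 4); (0, 1, 0); (4, 0, 0))


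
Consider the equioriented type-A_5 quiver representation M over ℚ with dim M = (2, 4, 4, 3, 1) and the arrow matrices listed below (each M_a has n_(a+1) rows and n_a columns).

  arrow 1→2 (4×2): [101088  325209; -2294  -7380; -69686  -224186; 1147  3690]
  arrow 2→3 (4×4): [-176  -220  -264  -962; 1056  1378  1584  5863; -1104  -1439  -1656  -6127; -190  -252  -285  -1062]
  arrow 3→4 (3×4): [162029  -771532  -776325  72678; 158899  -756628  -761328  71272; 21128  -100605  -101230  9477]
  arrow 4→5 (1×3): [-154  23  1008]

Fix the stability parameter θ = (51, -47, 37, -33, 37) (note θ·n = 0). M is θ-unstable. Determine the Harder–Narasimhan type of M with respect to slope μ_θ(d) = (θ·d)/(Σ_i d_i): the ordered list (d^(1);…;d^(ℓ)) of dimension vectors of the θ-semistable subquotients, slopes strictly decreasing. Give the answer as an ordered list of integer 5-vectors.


Interval decomposition of M: I[1,2], I[1,5], I[2,4]^2, I[3,3].
HN type (ℓ=3): μ^(1)=37; μ^(2)=2; μ^(3)=-47

((0, 0, 1, 0, 1); (2, 2, 3, 3, 0); (0, 2, 0, 0, 0))


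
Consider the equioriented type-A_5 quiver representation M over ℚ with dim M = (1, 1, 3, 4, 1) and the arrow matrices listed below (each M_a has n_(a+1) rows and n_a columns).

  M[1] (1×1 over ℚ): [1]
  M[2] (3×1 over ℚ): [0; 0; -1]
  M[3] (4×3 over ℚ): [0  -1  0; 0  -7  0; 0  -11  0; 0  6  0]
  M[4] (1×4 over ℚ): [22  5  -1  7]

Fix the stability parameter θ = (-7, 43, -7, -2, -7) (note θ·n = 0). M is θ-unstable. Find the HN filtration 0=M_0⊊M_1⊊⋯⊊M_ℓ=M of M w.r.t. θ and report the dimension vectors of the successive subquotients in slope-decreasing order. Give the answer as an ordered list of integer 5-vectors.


Via rank(M_{q-1}∘⋯∘M_p): M ≅ I[1,3], I[3,3], I[3,5], I[4,4]^3.
μ_θ-semistable layers: μ^(1)=18; μ^(2)=-2; μ^(3)=-9/2; μ^(4)=-7

((0, 1, 1, 0, 0); (0, 0, 0, 3, 0); (0, 0, 0, 1, 1); (1, 0, 2, 0, 0))


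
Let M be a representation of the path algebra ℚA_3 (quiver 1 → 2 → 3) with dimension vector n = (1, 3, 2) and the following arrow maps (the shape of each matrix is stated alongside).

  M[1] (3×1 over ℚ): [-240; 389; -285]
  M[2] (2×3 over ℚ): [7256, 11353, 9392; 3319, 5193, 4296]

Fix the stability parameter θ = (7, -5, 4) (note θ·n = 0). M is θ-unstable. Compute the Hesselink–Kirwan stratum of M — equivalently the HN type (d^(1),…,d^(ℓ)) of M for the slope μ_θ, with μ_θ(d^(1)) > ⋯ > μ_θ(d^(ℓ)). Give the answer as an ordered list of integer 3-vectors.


Via rank(M_{q-1}∘⋯∘M_p): M ≅ I[1,3], I[2,2], I[2,3].
μ_θ-semistable layers: μ^(1)=4; μ^(2)=1; μ^(3)=-5

((0, 0, 2); (1, 1, 0); (0, 2, 0))


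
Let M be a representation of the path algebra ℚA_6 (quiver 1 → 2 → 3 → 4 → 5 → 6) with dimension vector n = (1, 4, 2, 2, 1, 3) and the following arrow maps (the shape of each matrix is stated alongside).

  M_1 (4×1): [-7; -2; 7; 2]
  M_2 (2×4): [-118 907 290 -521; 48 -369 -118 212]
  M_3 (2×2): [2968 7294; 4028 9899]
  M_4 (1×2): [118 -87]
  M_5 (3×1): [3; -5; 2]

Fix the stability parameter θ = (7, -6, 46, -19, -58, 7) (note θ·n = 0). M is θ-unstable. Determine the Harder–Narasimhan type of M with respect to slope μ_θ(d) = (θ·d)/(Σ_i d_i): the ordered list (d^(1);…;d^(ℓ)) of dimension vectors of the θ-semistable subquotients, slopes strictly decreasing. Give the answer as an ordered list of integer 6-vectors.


Barcode: M ≅ I[1,2], I[2,2], I[2,3], I[2,6], I[4,4], I[6,6]^2. HN layers by μ_θ (6 steps, strictly decreasing):
  μ^(1)=46; μ^(2)=7; μ^(3)=1/2; μ^(4)=-6; μ^(5)=-37/4; μ^(6)=-19

((0, 0, 1, 0, 0, 0); (0, 0, 0, 0, 0, 3); (1, 1, 0, 0, 0, 0); (0, 2, 0, 0, 0, 0); (0, 1, 1, 1, 1, 0); (0, 0, 0, 1, 0, 0))


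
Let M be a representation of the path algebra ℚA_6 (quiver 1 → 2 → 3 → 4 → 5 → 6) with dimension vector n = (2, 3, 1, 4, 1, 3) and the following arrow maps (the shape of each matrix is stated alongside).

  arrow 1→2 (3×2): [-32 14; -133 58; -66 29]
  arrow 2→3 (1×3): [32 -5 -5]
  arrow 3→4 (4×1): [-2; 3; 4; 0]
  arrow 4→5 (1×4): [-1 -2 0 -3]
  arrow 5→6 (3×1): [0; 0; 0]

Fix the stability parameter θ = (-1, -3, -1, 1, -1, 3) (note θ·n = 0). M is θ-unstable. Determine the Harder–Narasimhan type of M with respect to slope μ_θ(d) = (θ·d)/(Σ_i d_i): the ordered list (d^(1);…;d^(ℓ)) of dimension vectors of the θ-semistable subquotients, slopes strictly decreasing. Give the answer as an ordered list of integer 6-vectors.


Interval decomposition of M: I[1,2], I[1,5], I[2,2], I[4,4]^3, I[6,6]^3.
HN type (ℓ=6): μ^(1)=3; μ^(2)=1; μ^(3)=0; μ^(4)=-1; μ^(5)=-2; μ^(6)=-3

((0, 0, 0, 0, 0, 3); (0, 0, 0, 3, 0, 0); (0, 0, 0, 1, 1, 0); (0, 0, 1, 0, 0, 0); (2, 2, 0, 0, 0, 0); (0, 1, 0, 0, 0, 0))


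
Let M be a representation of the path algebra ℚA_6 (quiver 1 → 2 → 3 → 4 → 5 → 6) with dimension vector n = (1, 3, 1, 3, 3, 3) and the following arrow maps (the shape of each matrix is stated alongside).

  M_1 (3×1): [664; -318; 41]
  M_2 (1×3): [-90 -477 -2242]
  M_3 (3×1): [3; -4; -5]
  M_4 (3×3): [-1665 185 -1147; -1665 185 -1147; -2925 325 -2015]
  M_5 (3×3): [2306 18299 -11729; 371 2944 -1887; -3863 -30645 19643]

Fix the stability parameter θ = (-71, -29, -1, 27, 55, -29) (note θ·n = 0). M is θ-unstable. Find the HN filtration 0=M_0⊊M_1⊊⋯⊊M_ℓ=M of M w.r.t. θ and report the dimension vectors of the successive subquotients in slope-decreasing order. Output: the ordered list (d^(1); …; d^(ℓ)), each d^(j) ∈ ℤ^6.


Barcode: M ≅ I[1,4], I[2,2]^2, I[4,4], I[4,6], I[5,6]^2. HN layers by μ_θ (6 steps, strictly decreasing):
  μ^(1)=27; μ^(2)=53/3; μ^(3)=13; μ^(4)=-1; μ^(5)=-29; μ^(6)=-71

((0, 0, 0, 2, 0, 0); (0, 0, 0, 1, 1, 1); (0, 0, 0, 0, 2, 2); (0, 0, 1, 0, 0, 0); (0, 3, 0, 0, 0, 0); (1, 0, 0, 0, 0, 0))


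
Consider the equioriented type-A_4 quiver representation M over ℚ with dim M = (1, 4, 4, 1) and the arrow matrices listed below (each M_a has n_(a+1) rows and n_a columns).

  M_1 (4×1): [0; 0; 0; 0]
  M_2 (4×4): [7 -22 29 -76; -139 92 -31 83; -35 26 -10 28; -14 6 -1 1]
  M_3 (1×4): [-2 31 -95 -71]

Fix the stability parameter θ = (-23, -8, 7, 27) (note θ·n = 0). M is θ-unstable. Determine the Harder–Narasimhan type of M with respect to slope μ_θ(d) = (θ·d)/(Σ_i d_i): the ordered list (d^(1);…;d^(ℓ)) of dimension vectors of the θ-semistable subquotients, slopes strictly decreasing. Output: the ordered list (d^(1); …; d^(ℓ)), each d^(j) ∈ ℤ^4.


Barcode: M ≅ I[1,1], I[2,3]^3, I[2,4]. HN layers by μ_θ (4 steps, strictly decreasing):
  μ^(1)=27; μ^(2)=7; μ^(3)=-8; μ^(4)=-23

((0, 0, 0, 1); (0, 0, 4, 0); (0, 4, 0, 0); (1, 0, 0, 0))


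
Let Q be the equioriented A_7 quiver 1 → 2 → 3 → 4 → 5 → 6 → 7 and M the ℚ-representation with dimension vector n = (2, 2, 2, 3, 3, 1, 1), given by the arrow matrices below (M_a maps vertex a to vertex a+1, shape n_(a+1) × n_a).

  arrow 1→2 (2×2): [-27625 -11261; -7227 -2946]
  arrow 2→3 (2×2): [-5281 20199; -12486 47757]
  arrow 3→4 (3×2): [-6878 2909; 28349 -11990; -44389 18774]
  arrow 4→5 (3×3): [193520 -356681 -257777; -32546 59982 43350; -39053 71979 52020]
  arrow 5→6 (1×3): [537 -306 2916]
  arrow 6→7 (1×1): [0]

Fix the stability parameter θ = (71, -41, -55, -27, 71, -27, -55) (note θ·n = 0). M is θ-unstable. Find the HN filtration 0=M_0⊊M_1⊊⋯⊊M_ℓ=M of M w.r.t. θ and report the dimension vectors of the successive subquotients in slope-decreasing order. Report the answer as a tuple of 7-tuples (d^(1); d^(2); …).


Via rank(M_{q-1}∘⋯∘M_p): M ≅ I[1,5], I[1,6], I[4,5], I[7,7].
μ_θ-semistable layers: μ^(1)=71; μ^(2)=22; μ^(3)=-13; μ^(4)=-27; μ^(5)=-55

((0, 0, 0, 0, 2, 0, 0); (0, 0, 0, 0, 1, 1, 0); (2, 2, 2, 2, 0, 0, 0); (0, 0, 0, 1, 0, 0, 0); (0, 0, 0, 0, 0, 0, 1))


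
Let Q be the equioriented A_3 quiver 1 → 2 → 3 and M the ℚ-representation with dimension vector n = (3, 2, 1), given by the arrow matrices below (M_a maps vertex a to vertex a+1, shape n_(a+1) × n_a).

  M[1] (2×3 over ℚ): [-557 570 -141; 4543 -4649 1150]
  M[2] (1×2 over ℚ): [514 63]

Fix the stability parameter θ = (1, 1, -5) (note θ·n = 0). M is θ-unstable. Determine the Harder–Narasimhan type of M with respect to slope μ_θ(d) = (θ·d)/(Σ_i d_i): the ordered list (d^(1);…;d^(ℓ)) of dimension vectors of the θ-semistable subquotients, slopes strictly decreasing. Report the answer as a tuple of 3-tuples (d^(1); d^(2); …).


Barcode: M ≅ I[1,1], I[1,2], I[1,3]. HN layers by μ_θ (2 steps, strictly decreasing):
  μ^(1)=1; μ^(2)=-1

((2, 1, 0); (1, 1, 1))


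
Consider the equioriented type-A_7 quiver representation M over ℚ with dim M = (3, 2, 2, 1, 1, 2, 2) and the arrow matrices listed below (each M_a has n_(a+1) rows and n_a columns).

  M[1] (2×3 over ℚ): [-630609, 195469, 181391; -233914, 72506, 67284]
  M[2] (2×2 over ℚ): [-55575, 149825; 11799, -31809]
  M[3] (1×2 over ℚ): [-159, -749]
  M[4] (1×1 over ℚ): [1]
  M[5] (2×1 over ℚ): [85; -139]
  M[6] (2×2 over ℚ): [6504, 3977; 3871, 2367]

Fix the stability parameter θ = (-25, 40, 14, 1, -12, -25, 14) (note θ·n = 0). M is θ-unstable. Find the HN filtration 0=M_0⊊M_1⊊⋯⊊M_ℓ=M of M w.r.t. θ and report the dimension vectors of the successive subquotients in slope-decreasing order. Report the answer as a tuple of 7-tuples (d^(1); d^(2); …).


Barcode: M ≅ I[1,1], I[1,2], I[1,7], I[3,3], I[6,7]. HN layers by μ_θ (4 steps, strictly decreasing):
  μ^(1)=40; μ^(2)=14; μ^(3)=18/5; μ^(4)=-25

((0, 1, 0, 0, 0, 0, 0); (0, 0, 1, 0, 0, 0, 2); (0, 1, 1, 1, 1, 1, 0); (3, 0, 0, 0, 0, 1, 0))


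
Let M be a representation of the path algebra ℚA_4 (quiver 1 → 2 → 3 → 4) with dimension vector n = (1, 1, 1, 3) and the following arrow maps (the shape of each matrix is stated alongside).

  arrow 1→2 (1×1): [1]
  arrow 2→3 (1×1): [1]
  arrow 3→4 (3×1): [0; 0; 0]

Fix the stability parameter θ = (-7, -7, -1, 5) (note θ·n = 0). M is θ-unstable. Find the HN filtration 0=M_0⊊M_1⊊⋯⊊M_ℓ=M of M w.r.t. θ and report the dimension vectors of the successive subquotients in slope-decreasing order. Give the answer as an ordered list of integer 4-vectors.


Barcode: M ≅ I[1,3], I[4,4]^3. HN layers by μ_θ (3 steps, strictly decreasing):
  μ^(1)=5; μ^(2)=-1; μ^(3)=-7

((0, 0, 0, 3); (0, 0, 1, 0); (1, 1, 0, 0))


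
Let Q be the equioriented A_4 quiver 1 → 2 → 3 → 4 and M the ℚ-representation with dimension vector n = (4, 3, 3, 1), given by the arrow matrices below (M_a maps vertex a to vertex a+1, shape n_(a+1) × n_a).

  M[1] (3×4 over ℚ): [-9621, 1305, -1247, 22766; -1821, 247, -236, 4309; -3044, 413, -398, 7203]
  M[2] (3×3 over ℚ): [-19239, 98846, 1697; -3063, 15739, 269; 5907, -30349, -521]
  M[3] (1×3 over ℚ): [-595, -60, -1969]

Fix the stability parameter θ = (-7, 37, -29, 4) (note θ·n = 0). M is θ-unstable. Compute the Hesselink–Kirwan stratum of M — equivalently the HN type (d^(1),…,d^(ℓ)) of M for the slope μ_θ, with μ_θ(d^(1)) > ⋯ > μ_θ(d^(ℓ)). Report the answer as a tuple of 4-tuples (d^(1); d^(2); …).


Barcode: M ≅ I[1,1], I[1,2], I[1,3], I[1,4], I[3,3]. HN layers by μ_θ (4 steps, strictly decreasing):
  μ^(1)=37; μ^(2)=4; μ^(3)=-7; μ^(4)=-29

((0, 1, 0, 0); (0, 2, 2, 1); (4, 0, 0, 0); (0, 0, 1, 0))


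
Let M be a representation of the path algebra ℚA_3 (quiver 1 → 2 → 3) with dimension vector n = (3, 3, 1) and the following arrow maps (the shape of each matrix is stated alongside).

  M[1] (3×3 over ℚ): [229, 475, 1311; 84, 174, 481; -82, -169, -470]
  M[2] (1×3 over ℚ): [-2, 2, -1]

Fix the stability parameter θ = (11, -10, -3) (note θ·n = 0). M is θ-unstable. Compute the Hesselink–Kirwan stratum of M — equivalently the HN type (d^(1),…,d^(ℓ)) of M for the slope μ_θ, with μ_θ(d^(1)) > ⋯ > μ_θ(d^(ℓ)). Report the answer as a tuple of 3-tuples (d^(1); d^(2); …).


Barcode: M ≅ I[1,2]^2, I[1,3]. HN layers by μ_θ (2 steps, strictly decreasing):
  μ^(1)=1/2; μ^(2)=-2/3

((2, 2, 0); (1, 1, 1))


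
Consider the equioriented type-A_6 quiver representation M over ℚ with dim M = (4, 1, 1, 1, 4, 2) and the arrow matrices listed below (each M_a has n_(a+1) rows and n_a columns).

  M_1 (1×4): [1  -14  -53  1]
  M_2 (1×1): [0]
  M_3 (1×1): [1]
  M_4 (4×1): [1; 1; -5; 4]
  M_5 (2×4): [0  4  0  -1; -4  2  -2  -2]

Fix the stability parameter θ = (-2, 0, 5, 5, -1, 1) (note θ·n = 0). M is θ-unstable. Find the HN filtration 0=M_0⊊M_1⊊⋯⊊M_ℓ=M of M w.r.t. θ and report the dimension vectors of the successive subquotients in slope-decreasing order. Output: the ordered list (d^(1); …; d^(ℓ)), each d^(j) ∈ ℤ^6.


Barcode: M ≅ I[1,1]^3, I[1,2], I[3,5], I[5,5], I[5,6]^2. HN layers by μ_θ (5 steps, strictly decreasing):
  μ^(1)=3; μ^(2)=1; μ^(3)=0; μ^(4)=-1; μ^(5)=-2

((0, 0, 1, 1, 1, 0); (0, 0, 0, 0, 0, 2); (0, 1, 0, 0, 0, 0); (0, 0, 0, 0, 3, 0); (4, 0, 0, 0, 0, 0))


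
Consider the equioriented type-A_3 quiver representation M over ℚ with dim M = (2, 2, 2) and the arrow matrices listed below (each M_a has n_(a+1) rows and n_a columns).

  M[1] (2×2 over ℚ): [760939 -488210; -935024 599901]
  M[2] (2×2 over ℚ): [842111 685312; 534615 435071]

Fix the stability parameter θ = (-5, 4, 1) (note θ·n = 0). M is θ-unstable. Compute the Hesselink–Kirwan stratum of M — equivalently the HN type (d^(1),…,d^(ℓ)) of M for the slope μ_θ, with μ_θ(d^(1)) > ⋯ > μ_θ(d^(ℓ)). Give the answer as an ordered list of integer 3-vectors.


Interval decomposition of M: I[1,3]^2.
HN type (ℓ=2): μ^(1)=5/2; μ^(2)=-5

((0, 2, 2); (2, 0, 0))


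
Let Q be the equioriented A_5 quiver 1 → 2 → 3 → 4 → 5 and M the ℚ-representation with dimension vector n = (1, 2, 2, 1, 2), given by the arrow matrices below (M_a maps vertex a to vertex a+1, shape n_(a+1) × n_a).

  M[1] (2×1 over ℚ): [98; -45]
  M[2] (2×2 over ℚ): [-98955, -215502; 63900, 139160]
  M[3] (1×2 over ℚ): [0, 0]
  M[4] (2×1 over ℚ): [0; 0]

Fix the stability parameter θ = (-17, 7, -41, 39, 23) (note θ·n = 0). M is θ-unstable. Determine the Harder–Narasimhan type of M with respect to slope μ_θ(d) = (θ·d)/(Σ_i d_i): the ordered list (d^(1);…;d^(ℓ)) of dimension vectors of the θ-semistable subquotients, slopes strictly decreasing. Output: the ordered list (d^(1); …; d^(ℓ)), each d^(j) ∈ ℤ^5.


Interval decomposition of M: I[1,2], I[2,3], I[3,3], I[4,4], I[5,5]^2.
HN type (ℓ=5): μ^(1)=39; μ^(2)=23; μ^(3)=7; μ^(4)=-17; μ^(5)=-41

((0, 0, 0, 1, 0); (0, 0, 0, 0, 2); (0, 1, 0, 0, 0); (1, 1, 1, 0, 0); (0, 0, 1, 0, 0))


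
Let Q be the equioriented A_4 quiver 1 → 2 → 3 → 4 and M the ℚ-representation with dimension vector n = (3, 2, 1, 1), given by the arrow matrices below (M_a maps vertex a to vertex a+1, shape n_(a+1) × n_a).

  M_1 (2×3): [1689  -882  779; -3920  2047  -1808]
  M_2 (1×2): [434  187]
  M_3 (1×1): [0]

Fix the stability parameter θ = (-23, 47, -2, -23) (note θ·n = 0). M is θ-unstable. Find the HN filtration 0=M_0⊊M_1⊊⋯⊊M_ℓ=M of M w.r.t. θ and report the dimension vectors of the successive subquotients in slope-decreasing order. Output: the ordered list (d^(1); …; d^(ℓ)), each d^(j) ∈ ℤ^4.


Via rank(M_{q-1}∘⋯∘M_p): M ≅ I[1,1], I[1,2], I[1,3], I[4,4].
μ_θ-semistable layers: μ^(1)=47; μ^(2)=45/2; μ^(3)=-23

((0, 1, 0, 0); (0, 1, 1, 0); (3, 0, 0, 1))


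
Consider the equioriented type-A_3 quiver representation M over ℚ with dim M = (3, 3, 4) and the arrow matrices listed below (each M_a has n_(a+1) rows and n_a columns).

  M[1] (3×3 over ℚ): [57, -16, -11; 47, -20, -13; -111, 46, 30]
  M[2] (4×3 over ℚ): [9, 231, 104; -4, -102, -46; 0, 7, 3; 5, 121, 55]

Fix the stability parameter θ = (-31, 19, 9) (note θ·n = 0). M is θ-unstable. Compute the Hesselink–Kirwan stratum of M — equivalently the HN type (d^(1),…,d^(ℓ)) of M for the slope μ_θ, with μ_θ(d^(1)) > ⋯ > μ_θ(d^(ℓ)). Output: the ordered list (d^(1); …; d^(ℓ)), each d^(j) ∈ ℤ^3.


Interval decomposition of M: I[1,3]^3, I[3,3].
HN type (ℓ=3): μ^(1)=14; μ^(2)=9; μ^(3)=-31

((0, 3, 3); (0, 0, 1); (3, 0, 0))


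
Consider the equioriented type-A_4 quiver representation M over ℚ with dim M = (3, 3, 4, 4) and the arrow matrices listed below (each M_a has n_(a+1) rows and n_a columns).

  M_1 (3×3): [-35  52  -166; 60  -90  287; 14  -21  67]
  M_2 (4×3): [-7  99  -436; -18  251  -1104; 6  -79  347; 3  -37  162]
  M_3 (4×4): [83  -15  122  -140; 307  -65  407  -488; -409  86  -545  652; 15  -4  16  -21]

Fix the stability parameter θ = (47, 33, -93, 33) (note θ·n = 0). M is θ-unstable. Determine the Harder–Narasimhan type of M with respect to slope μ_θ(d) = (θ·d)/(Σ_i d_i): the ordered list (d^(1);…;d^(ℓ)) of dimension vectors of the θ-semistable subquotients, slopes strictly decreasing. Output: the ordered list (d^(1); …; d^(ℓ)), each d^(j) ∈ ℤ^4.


Barcode: M ≅ I[1,4]^3, I[3,4]. HN layers by μ_θ (3 steps, strictly decreasing):
  μ^(1)=33; μ^(2)=-13/3; μ^(3)=-93

((0, 0, 0, 4); (3, 3, 3, 0); (0, 0, 1, 0))


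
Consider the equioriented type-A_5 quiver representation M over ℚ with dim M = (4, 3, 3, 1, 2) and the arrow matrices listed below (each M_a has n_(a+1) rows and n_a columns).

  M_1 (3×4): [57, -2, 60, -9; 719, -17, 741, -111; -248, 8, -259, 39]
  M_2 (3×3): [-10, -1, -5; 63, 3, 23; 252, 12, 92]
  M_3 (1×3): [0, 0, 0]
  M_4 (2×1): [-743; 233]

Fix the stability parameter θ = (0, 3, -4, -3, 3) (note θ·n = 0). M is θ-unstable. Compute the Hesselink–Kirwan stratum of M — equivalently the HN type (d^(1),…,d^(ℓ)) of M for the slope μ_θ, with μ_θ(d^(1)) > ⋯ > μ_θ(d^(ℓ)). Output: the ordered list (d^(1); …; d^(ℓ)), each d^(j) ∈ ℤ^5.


Via rank(M_{q-1}∘⋯∘M_p): M ≅ I[1,1], I[1,2], I[1,3]^2, I[3,3], I[4,5], I[5,5].
μ_θ-semistable layers: μ^(1)=3; μ^(2)=0; μ^(3)=-1/3; μ^(4)=-3; μ^(5)=-4

((0, 1, 0, 0, 2); (2, 0, 0, 0, 0); (2, 2, 2, 0, 0); (0, 0, 0, 1, 0); (0, 0, 1, 0, 0))


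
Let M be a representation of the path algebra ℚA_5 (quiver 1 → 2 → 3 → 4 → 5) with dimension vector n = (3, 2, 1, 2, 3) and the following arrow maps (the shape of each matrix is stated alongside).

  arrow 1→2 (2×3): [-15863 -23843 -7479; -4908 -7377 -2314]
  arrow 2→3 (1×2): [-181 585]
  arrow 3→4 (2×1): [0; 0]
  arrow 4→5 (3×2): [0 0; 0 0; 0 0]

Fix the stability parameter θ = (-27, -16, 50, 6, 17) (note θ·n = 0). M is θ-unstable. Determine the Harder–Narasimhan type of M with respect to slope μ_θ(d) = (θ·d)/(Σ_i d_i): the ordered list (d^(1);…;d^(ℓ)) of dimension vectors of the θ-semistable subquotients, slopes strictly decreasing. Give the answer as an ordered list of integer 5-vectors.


Barcode: M ≅ I[1,1], I[1,2], I[1,3], I[4,4]^2, I[5,5]^3. HN layers by μ_θ (5 steps, strictly decreasing):
  μ^(1)=50; μ^(2)=17; μ^(3)=6; μ^(4)=-16; μ^(5)=-27

((0, 0, 1, 0, 0); (0, 0, 0, 0, 3); (0, 0, 0, 2, 0); (0, 2, 0, 0, 0); (3, 0, 0, 0, 0))


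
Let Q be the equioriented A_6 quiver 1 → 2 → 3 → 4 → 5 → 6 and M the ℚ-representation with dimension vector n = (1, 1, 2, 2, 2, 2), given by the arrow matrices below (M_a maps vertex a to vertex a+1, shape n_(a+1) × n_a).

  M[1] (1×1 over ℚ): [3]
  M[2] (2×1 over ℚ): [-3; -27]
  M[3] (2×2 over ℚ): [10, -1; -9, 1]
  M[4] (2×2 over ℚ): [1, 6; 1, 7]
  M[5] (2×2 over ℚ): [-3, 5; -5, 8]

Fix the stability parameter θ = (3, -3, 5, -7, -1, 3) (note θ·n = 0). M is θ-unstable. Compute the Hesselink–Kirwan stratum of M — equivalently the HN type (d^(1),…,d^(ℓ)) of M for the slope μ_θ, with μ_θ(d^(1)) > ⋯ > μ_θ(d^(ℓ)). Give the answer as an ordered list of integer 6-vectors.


Interval decomposition of M: I[1,6], I[3,6].
HN type (ℓ=3): μ^(1)=3; μ^(2)=-3/5; μ^(3)=-1

((0, 0, 0, 0, 0, 2); (1, 1, 1, 1, 1, 0); (0, 0, 1, 1, 1, 0))


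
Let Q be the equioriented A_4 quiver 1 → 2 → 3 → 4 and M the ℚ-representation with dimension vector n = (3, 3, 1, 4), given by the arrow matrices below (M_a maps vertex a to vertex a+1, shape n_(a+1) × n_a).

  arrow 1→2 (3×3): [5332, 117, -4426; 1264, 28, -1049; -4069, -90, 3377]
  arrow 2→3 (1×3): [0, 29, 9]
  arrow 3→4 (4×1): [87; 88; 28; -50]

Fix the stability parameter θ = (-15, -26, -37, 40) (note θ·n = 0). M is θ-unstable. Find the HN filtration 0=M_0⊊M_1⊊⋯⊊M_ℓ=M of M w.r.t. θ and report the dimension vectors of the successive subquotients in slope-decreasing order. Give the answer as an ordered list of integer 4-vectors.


Interval decomposition of M: I[1,2]^2, I[1,4], I[4,4]^3.
HN type (ℓ=3): μ^(1)=40; μ^(2)=-41/2; μ^(3)=-26

((0, 0, 0, 4); (2, 2, 0, 0); (1, 1, 1, 0))


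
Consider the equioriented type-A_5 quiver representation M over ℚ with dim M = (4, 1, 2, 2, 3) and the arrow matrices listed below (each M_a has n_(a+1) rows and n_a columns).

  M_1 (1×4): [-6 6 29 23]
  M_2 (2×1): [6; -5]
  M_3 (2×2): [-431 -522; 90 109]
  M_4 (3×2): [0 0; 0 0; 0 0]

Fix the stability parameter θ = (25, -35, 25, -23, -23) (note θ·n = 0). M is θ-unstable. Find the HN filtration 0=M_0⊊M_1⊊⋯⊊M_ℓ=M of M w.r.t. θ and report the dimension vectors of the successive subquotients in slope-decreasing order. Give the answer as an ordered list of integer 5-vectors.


Interval decomposition of M: I[1,1]^3, I[1,4], I[3,4], I[5,5]^3.
HN type (ℓ=4): μ^(1)=25; μ^(2)=1; μ^(3)=-5; μ^(4)=-23

((3, 0, 0, 0, 0); (0, 0, 2, 2, 0); (1, 1, 0, 0, 0); (0, 0, 0, 0, 3))


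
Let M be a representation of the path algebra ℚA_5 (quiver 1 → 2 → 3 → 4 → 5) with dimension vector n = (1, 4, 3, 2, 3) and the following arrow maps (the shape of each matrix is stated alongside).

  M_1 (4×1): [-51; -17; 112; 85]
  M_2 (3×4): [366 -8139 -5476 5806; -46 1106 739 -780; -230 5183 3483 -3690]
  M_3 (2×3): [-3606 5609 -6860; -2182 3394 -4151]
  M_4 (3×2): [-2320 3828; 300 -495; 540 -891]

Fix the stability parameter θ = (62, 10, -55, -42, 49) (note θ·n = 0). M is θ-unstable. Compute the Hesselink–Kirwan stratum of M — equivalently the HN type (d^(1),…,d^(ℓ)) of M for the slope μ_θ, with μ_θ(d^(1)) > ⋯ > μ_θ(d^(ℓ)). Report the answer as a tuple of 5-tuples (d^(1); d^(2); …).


Via rank(M_{q-1}∘⋯∘M_p): M ≅ I[1,5], I[2,2], I[2,3], I[2,4], I[5,5]^2.
μ_θ-semistable layers: μ^(1)=49; μ^(2)=10; μ^(3)=-25/4; μ^(4)=-45/2; μ^(5)=-29

((0, 0, 0, 0, 3); (0, 1, 0, 0, 0); (1, 1, 1, 1, 0); (0, 1, 1, 0, 0); (0, 1, 1, 1, 0))


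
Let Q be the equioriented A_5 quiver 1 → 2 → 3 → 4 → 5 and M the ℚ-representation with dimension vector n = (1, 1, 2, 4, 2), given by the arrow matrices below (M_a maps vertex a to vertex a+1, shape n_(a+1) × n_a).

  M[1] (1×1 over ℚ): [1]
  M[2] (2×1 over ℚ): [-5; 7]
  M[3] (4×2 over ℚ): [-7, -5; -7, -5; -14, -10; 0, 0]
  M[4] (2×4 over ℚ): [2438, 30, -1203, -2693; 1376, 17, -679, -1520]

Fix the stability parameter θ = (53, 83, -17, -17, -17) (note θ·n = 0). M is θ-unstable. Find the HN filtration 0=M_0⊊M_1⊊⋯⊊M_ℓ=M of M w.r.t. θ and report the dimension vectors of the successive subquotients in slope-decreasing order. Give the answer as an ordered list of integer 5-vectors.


Interval decomposition of M: I[1,3], I[3,5], I[4,4]^2, I[4,5].
HN type (ℓ=2): μ^(1)=119/3; μ^(2)=-17

((1, 1, 1, 0, 0); (0, 0, 1, 4, 2))


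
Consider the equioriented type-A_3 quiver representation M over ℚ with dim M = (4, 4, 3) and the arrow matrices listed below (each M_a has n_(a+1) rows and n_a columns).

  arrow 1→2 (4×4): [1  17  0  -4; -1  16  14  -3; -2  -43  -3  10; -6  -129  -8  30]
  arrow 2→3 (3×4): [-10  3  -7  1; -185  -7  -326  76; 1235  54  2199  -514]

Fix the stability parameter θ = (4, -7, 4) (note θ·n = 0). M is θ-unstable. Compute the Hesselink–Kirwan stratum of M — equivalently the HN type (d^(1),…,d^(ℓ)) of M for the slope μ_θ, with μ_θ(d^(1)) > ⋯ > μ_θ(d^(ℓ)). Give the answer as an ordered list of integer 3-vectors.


Via rank(M_{q-1}∘⋯∘M_p): M ≅ I[1,2], I[1,3]^3.
μ_θ-semistable layers: μ^(1)=4; μ^(2)=-3/2

((0, 0, 3); (4, 4, 0))


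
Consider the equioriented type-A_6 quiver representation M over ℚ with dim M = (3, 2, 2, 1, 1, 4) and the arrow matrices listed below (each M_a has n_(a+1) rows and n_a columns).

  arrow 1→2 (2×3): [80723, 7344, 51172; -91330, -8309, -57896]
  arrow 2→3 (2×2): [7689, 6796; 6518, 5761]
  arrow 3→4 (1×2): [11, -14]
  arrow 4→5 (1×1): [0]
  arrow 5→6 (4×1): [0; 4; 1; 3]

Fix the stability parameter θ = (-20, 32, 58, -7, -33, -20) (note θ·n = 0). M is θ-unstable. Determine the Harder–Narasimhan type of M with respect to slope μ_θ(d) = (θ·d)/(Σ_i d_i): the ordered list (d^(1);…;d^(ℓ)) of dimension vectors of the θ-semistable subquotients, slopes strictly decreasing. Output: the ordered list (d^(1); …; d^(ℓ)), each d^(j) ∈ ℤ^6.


Via rank(M_{q-1}∘⋯∘M_p): M ≅ I[1,1], I[1,3], I[1,4], I[5,6], I[6,6]^3.
μ_θ-semistable layers: μ^(1)=58; μ^(2)=32; μ^(3)=83/3; μ^(4)=-20; μ^(5)=-33

((0, 0, 1, 0, 0, 0); (0, 1, 0, 0, 0, 0); (0, 1, 1, 1, 0, 0); (3, 0, 0, 0, 0, 4); (0, 0, 0, 0, 1, 0))
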